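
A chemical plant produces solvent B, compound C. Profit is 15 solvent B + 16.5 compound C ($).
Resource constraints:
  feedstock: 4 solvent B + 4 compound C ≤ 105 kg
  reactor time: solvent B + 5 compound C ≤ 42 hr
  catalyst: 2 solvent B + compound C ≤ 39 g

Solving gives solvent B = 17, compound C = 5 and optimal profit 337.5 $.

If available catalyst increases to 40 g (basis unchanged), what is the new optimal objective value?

344

Binding: reactor time and catalyst. Non-binding: feedstock (17 unused).
Slack constraints have shadow price 0 (complementary slackness).
Dual feasibility on the basic columns requires 1·y_reactor time + 2·y_catalyst = 15, 5·y_reactor time + 1·y_catalyst = 16.5.
→ y_reactor time = 2 and y_catalyst = 6.5.
Δz = y_catalyst·Δb = 6.5 × (1) = 6.5, so new z* = 337.5 + 6.5 = 344.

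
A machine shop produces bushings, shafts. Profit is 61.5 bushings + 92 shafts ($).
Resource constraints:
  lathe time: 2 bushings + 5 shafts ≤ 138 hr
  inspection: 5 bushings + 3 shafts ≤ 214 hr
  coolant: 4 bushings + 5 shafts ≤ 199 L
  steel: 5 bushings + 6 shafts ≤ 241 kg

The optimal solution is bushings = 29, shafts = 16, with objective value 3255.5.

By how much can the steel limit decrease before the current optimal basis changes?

Binding constraints: lathe time, steel. The basis is B = [[2,5],[5,6]] with det -13.
Per unit decrease in steel, x* moves by d = (-0.3846, 0.1538).
The basis stays optimal until bushings reaches 0; allowable decrease = 75.4 kg.

75.4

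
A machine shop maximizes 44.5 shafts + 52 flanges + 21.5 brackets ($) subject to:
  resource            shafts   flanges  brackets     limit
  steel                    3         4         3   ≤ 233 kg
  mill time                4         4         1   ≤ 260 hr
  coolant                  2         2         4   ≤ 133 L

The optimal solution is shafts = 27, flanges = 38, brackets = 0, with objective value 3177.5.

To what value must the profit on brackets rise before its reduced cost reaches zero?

At the optimum: steel uses 233 of 233 (binding); mill time uses 260 of 260 (binding); coolant uses 130 of 133 (slack = 3).
Slack constraints have shadow price 0 (complementary slackness).
Dual feasibility on the basic columns requires 3·y_steel + 4·y_mill time = 44.5, 4·y_steel + 4·y_mill time = 52.
Solving: y_steel = 7.5, y_mill time = 5.5.
brackets enters the basis when its profit ≥ yᵀa₃ = 7.5·3 + 5.5·1 = 28.

28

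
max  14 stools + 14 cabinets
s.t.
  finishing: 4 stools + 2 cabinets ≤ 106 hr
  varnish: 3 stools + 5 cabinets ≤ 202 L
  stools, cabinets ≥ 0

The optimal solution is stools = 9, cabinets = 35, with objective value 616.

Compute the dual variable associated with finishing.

2

At the optimum: finishing uses 106 of 106 (binding); varnish uses 202 of 202 (binding).
The binding rows give the dual system: 4·y_finishing + 3·y_varnish = 14 and 2·y_finishing + 5·y_varnish = 14.
This yields shadow prices y_finishing = 2, y_varnish = 2.
Shadow price of finishing = 2.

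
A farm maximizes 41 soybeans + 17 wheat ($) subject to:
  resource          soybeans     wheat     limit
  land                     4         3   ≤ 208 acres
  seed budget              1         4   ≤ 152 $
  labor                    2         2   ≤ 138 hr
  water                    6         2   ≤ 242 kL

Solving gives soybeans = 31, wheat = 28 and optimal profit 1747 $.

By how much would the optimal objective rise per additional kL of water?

5.5

At the optimum: land uses 208 of 208 (binding); seed budget uses 143 of 152 (slack = 9); labor uses 118 of 138 (slack = 20); water uses 242 of 242 (binding).
By complementary slackness, y = 0 for the non-binding constraints.
The binding rows give the dual system: 4·y_land + 6·y_water = 41 and 3·y_land + 2·y_water = 17.
This yields shadow prices y_land = 2, y_water = 5.5.
Shadow price of water = 5.5.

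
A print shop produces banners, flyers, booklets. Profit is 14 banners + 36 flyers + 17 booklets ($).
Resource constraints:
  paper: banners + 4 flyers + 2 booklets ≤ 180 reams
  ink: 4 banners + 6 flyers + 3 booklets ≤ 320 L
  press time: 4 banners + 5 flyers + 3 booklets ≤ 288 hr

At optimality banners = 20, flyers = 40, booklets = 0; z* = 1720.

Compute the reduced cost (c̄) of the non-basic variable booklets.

Binding: paper and ink. Non-binding: press time (8 unused).
Since press time is not tight, its dual is 0.
The binding rows give the dual system: 1·y_paper + 4·y_ink = 14 and 4·y_paper + 6·y_ink = 36.
→ y_paper = 6 and y_ink = 2.
Reduced cost of booklets: c₃ − yᵀa₃ = 17 − (6·2 + 2·3) = 17 − 18 = -1.

-1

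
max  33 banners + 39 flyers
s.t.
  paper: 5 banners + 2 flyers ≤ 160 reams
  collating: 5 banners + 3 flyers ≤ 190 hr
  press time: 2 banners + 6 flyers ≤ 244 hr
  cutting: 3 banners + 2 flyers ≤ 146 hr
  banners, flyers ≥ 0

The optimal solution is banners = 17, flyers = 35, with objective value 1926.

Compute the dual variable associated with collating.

5

Binding: collating and press time. Non-binding: paper (5 unused), cutting (25 unused).
By complementary slackness, y = 0 for the non-binding constraints.
From A_Bᵀ y = c: 5·y_collating + 2·y_press time = 33; 3·y_collating + 6·y_press time = 39.
This yields shadow prices y_collating = 5, y_press time = 4.
Shadow price of collating = 5.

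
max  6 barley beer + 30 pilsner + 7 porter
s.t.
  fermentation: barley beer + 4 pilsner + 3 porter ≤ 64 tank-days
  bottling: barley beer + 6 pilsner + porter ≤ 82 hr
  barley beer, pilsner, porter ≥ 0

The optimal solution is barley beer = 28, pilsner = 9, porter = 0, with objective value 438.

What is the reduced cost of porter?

At the optimum: fermentation uses 64 of 64 (binding); bottling uses 82 of 82 (binding).
From A_Bᵀ y = c: 1·y_fermentation + 1·y_bottling = 6; 4·y_fermentation + 6·y_bottling = 30.
Solving: y_fermentation = 3, y_bottling = 3.
Reduced cost of porter: c₃ − yᵀa₃ = 7 − (3·3 + 3·1) = 7 − 12 = -5.

-5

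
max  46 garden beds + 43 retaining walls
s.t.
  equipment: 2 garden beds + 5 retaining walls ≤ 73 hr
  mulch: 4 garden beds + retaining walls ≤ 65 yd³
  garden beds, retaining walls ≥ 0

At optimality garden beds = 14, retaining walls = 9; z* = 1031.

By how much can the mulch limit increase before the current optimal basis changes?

81

Binding constraints: equipment, mulch. The basis is B = [[2,5],[4,1]] with det -18.
Per unit increase in mulch, x* moves by d = (0.2778, -0.1111).
The basis stays optimal until retaining walls reaches 0; allowable increase = 81 yd³.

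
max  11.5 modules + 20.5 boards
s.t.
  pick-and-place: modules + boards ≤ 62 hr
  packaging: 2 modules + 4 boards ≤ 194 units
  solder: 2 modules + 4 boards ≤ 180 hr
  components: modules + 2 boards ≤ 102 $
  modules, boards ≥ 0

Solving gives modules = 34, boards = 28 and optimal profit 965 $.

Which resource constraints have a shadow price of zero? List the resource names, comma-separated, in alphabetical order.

components, packaging

pick-and-place: 62/62 (binding)
packaging: 180/194 (slack 14)
solder: 180/180 (binding)
components: 90/102 (slack 12)
By complementary slackness, a constraint with positive slack has shadow price 0 → components, packaging.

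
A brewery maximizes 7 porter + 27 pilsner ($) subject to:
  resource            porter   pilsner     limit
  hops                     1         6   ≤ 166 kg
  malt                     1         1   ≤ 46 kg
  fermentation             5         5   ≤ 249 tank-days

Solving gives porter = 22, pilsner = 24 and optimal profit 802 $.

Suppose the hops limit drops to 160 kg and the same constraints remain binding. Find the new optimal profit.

778

Binding: hops and malt. Non-binding: fermentation (19 unused).
Slack constraints have shadow price 0 (complementary slackness).
The binding rows give the dual system: 1·y_hops + 1·y_malt = 7 and 6·y_hops + 1·y_malt = 27.
This yields shadow prices y_hops = 4, y_malt = 3.
Δz = y_hops·Δb = 4 × (-6) = -24, so new z* = 802 − 24 = 778.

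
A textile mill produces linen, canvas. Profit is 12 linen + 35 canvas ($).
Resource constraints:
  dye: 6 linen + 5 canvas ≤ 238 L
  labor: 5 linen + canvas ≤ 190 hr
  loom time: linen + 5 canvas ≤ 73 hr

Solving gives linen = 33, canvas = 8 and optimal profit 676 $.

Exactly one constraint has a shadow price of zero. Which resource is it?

labor

dye: 238/238 (binding)
labor: 173/190 (slack 17)
loom time: 73/73 (binding)
By complementary slackness, a constraint with positive slack has shadow price 0 → labor.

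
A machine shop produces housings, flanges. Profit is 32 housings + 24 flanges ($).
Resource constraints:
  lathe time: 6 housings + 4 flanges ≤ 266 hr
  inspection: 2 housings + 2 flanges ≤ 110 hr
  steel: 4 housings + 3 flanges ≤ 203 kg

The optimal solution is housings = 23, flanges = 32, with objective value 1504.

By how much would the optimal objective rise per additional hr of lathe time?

4

At the optimum: lathe time uses 266 of 266 (binding); inspection uses 110 of 110 (binding); steel uses 188 of 203 (slack = 15).
Since steel is not tight, its dual is 0.
The binding rows give the dual system: 6·y_lathe time + 2·y_inspection = 32 and 4·y_lathe time + 2·y_inspection = 24.
→ y_lathe time = 4 and y_inspection = 4.
Shadow price of lathe time = 4.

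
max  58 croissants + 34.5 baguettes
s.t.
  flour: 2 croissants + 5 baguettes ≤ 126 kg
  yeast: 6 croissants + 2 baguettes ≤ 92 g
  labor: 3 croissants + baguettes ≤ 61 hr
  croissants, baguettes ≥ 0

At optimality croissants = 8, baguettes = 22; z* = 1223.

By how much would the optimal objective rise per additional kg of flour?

3.5

Binding: flour and yeast. Non-binding: labor (15 unused).
Slack constraints have shadow price 0 (complementary slackness).
From A_Bᵀ y = c: 2·y_flour + 6·y_yeast = 58; 5·y_flour + 2·y_yeast = 34.5.
Solving: y_flour = 3.5, y_yeast = 8.5.
Shadow price of flour = 3.5.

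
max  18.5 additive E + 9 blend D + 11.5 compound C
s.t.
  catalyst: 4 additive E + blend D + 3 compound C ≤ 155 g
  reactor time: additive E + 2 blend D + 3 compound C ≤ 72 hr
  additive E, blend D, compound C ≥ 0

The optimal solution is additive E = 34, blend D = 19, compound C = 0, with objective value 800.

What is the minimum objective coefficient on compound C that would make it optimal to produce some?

19.5

Check each constraint at x*: catalyst 155/155 (tight); reactor time 72/72 (tight).
Dual feasibility on the basic columns requires 4·y_catalyst + 1·y_reactor time = 18.5, 1·y_catalyst + 2·y_reactor time = 9.
Solving: y_catalyst = 4, y_reactor time = 2.5.
compound C enters the basis when its profit ≥ yᵀa₃ = 4·3 + 2.5·3 = 19.5.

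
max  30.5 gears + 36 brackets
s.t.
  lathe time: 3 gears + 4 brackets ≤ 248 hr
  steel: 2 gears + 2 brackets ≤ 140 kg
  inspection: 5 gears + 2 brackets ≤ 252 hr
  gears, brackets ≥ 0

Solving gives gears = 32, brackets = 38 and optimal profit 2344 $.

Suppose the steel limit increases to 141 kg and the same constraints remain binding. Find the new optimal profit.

At the optimum: lathe time uses 248 of 248 (binding); steel uses 140 of 140 (binding); inspection uses 236 of 252 (slack = 16).
Since inspection is not tight, its dual is 0.
Dual feasibility on the basic columns requires 3·y_lathe time + 2·y_steel = 30.5, 4·y_lathe time + 2·y_steel = 36.
Solving: y_lathe time = 5.5, y_steel = 7.
Δz = y_steel·Δb = 7 × (1) = 7, so new z* = 2344 + 7 = 2351.

2351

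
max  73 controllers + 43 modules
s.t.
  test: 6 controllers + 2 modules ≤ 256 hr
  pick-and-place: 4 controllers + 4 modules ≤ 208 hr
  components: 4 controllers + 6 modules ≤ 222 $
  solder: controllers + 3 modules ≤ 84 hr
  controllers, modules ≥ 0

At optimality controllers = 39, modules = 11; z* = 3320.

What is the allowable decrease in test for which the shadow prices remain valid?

56

Binding constraints: test, components. The basis is B = [[6,2],[4,6]] with det 28.
Per unit decrease in test, x* moves by d = (-0.2143, 0.1429).
The basis stays optimal until solder becomes binding; allowable decrease = 56 hr.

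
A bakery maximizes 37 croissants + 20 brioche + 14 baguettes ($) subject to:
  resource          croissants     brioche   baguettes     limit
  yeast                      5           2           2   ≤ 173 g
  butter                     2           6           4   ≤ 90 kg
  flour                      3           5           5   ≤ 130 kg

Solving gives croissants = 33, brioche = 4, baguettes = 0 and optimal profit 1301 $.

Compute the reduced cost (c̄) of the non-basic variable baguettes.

Check each constraint at x*: yeast 173/173 (tight); butter 90/90 (tight); flour 119/130 (slack 11).
By complementary slackness, y = 0 for the non-binding constraint.
The binding rows give the dual system: 5·y_yeast + 2·y_butter = 37 and 2·y_yeast + 6·y_butter = 20.
This yields shadow prices y_yeast = 7, y_butter = 1.
Reduced cost of baguettes: c₃ − yᵀa₃ = 14 − (7·2 + 1·4) = 14 − 18 = -4.

-4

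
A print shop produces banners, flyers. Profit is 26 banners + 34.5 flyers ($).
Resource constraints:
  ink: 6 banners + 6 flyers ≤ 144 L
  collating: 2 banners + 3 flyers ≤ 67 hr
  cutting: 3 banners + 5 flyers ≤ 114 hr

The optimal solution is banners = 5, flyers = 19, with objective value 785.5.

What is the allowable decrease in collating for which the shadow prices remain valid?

Binding constraints: ink, collating. The basis is B = [[6,6],[2,3]] with det 6.
Per unit decrease in collating, x* moves by d = (1, -1).
The basis stays optimal until flyers reaches 0; allowable decrease = 19 hr.

19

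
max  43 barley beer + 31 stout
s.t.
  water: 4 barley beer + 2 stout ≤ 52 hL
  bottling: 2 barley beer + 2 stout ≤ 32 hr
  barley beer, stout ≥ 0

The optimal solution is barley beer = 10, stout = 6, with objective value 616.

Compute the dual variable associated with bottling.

Both water and bottling are binding at x*.
The binding rows give the dual system: 4·y_water + 2·y_bottling = 43 and 2·y_water + 2·y_bottling = 31.
→ y_water = 6 and y_bottling = 9.5.
Shadow price of bottling = 9.5.

9.5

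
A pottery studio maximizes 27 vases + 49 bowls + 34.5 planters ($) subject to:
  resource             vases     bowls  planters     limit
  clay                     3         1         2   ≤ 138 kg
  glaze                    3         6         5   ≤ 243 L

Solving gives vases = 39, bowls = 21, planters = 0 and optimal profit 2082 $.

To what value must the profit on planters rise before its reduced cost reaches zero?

42

Check each constraint at x*: clay 138/138 (tight); glaze 243/243 (tight).
From A_Bᵀ y = c: 3·y_clay + 3·y_glaze = 27; 1·y_clay + 6·y_glaze = 49.
→ y_clay = 1 and y_glaze = 8.
planters enters the basis when its profit ≥ yᵀa₃ = 1·2 + 8·5 = 42.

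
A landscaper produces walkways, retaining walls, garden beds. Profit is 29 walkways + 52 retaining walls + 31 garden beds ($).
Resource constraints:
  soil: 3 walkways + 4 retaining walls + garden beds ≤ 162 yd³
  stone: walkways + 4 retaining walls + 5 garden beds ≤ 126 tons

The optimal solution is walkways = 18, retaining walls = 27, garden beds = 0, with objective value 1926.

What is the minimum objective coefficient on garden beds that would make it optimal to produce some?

Check each constraint at x*: soil 162/162 (tight); stone 126/126 (tight).
The binding rows give the dual system: 3·y_soil + 1·y_stone = 29 and 4·y_soil + 4·y_stone = 52.
This yields shadow prices y_soil = 8, y_stone = 5.
garden beds enters the basis when its profit ≥ yᵀa₃ = 8·1 + 5·5 = 33.

33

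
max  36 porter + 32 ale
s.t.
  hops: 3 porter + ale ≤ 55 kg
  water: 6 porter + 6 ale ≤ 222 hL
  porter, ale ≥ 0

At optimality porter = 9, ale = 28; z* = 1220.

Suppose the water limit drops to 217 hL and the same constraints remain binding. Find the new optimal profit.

Both hops and water are binding at x*.
The binding rows give the dual system: 3·y_hops + 6·y_water = 36 and 1·y_hops + 6·y_water = 32.
This yields shadow prices y_hops = 2, y_water = 5.
Δz = y_water·Δb = 5 × (-5) = -25, so new z* = 1220 − 25 = 1195.

1195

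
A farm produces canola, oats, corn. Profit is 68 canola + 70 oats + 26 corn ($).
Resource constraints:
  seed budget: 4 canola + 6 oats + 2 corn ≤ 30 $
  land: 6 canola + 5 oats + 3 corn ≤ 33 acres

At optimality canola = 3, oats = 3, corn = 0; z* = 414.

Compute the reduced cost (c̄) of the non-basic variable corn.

-8

Both seed budget and land are binding at x*.
Dual feasibility on the basic columns requires 4·y_seed budget + 6·y_land = 68, 6·y_seed budget + 5·y_land = 70.
This yields shadow prices y_seed budget = 5, y_land = 8.
Reduced cost of corn: c₃ − yᵀa₃ = 26 − (5·2 + 8·3) = 26 − 34 = -8.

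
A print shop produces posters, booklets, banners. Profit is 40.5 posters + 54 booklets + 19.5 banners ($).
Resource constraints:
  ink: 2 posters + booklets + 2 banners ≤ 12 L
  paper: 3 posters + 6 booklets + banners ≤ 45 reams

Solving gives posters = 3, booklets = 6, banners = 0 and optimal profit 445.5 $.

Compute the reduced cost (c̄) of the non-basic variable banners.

Check each constraint at x*: ink 12/12 (tight); paper 45/45 (tight).
From A_Bᵀ y = c: 2·y_ink + 3·y_paper = 40.5; 1·y_ink + 6·y_paper = 54.
→ y_ink = 9 and y_paper = 7.5.
Reduced cost of banners: c₃ − yᵀa₃ = 19.5 − (9·2 + 7.5·1) = 19.5 − 25.5 = -6.

-6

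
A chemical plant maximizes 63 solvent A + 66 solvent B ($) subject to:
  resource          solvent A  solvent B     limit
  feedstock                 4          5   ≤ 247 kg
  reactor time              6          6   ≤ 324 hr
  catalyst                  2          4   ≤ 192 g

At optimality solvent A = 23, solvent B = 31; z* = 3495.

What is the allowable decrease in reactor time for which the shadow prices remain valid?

Binding constraints: feedstock, reactor time. The basis is B = [[4,5],[6,6]] with det -6.
Per unit decrease in reactor time, x* moves by d = (-0.8333, 0.6667).
The basis stays optimal until catalyst becomes binding; allowable decrease = 22 hr.

22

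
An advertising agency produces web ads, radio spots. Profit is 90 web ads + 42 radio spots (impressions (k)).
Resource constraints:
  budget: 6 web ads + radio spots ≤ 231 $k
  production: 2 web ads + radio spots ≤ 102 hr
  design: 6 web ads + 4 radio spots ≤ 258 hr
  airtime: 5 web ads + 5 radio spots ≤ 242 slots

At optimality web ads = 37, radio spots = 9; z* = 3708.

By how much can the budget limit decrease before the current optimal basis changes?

Binding constraints: budget, design. The basis is B = [[6,1],[6,4]] with det 18.
Per unit decrease in budget, x* moves by d = (-0.2222, 0.3333).
The basis stays optimal until airtime becomes binding; allowable decrease = 21.6 $k.

21.6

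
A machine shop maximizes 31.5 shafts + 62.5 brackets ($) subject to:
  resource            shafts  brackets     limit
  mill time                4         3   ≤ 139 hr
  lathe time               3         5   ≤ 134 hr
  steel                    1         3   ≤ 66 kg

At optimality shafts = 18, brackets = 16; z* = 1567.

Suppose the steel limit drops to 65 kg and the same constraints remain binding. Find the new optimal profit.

At the optimum: mill time uses 120 of 139 (slack = 19); lathe time uses 134 of 134 (binding); steel uses 66 of 66 (binding).
By complementary slackness, y = 0 for the non-binding constraint.
Dual feasibility on the basic columns requires 3·y_lathe time + 1·y_steel = 31.5, 5·y_lathe time + 3·y_steel = 62.5.
Solving: y_lathe time = 8, y_steel = 7.5.
Δz = y_steel·Δb = 7.5 × (-1) = -7.5, so new z* = 1567 − 7.5 = 1559.5.

1559.5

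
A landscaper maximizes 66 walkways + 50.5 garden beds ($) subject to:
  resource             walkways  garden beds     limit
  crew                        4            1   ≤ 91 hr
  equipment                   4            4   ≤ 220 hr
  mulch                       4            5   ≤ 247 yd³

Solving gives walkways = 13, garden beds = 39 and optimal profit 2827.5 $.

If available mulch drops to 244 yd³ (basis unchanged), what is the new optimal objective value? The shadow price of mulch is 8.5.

2802

Δb = -3, so new z* = 2827.5 + (8.5)·(-3) = 2827.5 − 25.5 = 2802.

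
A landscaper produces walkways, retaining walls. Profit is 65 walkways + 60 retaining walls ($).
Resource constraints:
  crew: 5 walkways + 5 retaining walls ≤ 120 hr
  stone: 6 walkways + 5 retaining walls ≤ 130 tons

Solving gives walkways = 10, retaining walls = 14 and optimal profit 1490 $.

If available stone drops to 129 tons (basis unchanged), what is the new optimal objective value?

1485

Both crew and stone are binding at x*.
From A_Bᵀ y = c: 5·y_crew + 6·y_stone = 65; 5·y_crew + 5·y_stone = 60.
This yields shadow prices y_crew = 7, y_stone = 5.
Δz = y_stone·Δb = 5 × (-1) = -5, so new z* = 1490 − 5 = 1485.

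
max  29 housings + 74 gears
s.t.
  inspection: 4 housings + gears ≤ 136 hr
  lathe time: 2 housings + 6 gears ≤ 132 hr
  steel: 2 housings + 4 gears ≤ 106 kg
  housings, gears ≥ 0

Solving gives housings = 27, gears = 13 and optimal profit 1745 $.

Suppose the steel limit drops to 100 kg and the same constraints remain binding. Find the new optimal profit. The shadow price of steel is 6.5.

Δb = -6, so new z* = 1745 + (6.5)·(-6) = 1745 − 39 = 1706.

1706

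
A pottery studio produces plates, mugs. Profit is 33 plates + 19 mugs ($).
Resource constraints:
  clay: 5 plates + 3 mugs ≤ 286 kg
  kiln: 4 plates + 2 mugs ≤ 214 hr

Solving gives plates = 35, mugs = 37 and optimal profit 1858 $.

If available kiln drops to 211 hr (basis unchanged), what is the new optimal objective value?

Both clay and kiln are binding at x*.
The binding rows give the dual system: 5·y_clay + 4·y_kiln = 33 and 3·y_clay + 2·y_kiln = 19.
Solving: y_clay = 5, y_kiln = 2.
Δz = y_kiln·Δb = 2 × (-3) = -6, so new z* = 1858 − 6 = 1852.

1852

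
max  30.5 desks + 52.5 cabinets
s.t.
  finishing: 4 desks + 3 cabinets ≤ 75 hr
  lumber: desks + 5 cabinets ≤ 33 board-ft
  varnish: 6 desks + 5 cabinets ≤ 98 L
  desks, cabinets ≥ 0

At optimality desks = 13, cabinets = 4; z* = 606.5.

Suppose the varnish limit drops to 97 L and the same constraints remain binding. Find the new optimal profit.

Binding: lumber and varnish. Non-binding: finishing (11 unused).
By complementary slackness, y = 0 for the non-binding constraint.
From A_Bᵀ y = c: 1·y_lumber + 6·y_varnish = 30.5; 5·y_lumber + 5·y_varnish = 52.5.
Solving: y_lumber = 6.5, y_varnish = 4.
Δz = y_varnish·Δb = 4 × (-1) = -4, so new z* = 606.5 − 4 = 602.5.

602.5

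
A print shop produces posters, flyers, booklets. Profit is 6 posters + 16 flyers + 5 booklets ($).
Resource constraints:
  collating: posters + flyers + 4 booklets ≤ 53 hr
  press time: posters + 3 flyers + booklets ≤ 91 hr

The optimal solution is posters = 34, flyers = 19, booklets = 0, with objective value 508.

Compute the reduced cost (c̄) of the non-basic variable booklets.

-4

Check each constraint at x*: collating 53/53 (tight); press time 91/91 (tight).
The binding rows give the dual system: 1·y_collating + 1·y_press time = 6 and 1·y_collating + 3·y_press time = 16.
Solving: y_collating = 1, y_press time = 5.
Reduced cost of booklets: c₃ − yᵀa₃ = 5 − (1·4 + 5·1) = 5 − 9 = -4.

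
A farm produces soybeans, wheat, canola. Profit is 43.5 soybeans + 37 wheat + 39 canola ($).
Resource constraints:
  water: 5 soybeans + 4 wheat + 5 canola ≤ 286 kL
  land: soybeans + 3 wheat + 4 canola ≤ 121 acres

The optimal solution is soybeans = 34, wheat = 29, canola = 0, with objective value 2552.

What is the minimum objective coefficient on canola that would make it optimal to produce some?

At the optimum: water uses 286 of 286 (binding); land uses 121 of 121 (binding).
Dual feasibility on the basic columns requires 5·y_water + 1·y_land = 43.5, 4·y_water + 3·y_land = 37.
This yields shadow prices y_water = 8.5, y_land = 1.
canola enters the basis when its profit ≥ yᵀa₃ = 8.5·5 + 1·4 = 46.5.

46.5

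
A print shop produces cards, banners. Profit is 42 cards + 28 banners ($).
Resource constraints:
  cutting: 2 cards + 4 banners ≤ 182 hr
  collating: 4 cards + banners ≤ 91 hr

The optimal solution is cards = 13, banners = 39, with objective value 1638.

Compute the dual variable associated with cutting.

Check each constraint at x*: cutting 182/182 (tight); collating 91/91 (tight).
From A_Bᵀ y = c: 2·y_cutting + 4·y_collating = 42; 4·y_cutting + 1·y_collating = 28.
Solving: y_cutting = 5, y_collating = 8.
Shadow price of cutting = 5.

5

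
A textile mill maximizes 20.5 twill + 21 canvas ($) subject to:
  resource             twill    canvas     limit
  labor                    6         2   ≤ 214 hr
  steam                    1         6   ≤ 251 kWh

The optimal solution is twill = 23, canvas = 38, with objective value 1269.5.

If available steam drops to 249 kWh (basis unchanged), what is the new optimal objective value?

1264.5

At the optimum: labor uses 214 of 214 (binding); steam uses 251 of 251 (binding).
The binding rows give the dual system: 6·y_labor + 1·y_steam = 20.5 and 2·y_labor + 6·y_steam = 21.
This yields shadow prices y_labor = 3, y_steam = 2.5.
Δz = y_steam·Δb = 2.5 × (-2) = -5, so new z* = 1269.5 − 5 = 1264.5.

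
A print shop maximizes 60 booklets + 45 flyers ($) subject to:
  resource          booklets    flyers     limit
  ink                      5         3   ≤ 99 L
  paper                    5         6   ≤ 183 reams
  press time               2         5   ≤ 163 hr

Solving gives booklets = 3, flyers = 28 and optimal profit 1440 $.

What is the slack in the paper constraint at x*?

0

paper used = 5·3 + 6·28 = 183; slack = 183 − 183 = 0.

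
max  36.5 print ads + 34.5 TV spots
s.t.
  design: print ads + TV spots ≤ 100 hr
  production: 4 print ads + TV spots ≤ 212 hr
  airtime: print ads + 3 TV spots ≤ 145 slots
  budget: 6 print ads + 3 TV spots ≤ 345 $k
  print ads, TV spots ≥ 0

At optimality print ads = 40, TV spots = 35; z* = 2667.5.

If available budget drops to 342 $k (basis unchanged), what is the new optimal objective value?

Binding: airtime and budget. Non-binding: design (25 unused), production (17 unused).
Since design, production are not tight, their duals are 0.
Dual feasibility on the basic columns requires 1·y_airtime + 6·y_budget = 36.5, 3·y_airtime + 3·y_budget = 34.5.
Solving: y_airtime = 6.5, y_budget = 5.
Δz = y_budget·Δb = 5 × (-3) = -15, so new z* = 2667.5 − 15 = 2652.5.

2652.5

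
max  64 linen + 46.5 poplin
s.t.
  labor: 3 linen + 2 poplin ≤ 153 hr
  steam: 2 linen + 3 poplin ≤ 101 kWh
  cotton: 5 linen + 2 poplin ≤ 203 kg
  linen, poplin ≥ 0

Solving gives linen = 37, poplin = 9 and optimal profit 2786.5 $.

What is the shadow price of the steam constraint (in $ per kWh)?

9.5

At the optimum: labor uses 129 of 153 (slack = 24); steam uses 101 of 101 (binding); cotton uses 203 of 203 (binding).
Since labor is not tight, its dual is 0.
From A_Bᵀ y = c: 2·y_steam + 5·y_cotton = 64; 3·y_steam + 2·y_cotton = 46.5.
→ y_steam = 9.5 and y_cotton = 9.
Shadow price of steam = 9.5.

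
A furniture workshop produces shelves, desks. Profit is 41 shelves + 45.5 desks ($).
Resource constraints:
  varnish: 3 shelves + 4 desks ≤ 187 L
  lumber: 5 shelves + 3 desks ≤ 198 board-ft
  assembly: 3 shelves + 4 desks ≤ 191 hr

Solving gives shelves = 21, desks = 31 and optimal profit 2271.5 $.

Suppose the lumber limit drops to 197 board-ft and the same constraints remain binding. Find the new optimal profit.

Check each constraint at x*: varnish 187/187 (tight); lumber 198/198 (tight); assembly 187/191 (slack 4).
Slack constraints have shadow price 0 (complementary slackness).
From A_Bᵀ y = c: 3·y_varnish + 5·y_lumber = 41; 4·y_varnish + 3·y_lumber = 45.5.
This yields shadow prices y_varnish = 9.5, y_lumber = 2.5.
Δz = y_lumber·Δb = 2.5 × (-1) = -2.5, so new z* = 2271.5 − 2.5 = 2269.

2269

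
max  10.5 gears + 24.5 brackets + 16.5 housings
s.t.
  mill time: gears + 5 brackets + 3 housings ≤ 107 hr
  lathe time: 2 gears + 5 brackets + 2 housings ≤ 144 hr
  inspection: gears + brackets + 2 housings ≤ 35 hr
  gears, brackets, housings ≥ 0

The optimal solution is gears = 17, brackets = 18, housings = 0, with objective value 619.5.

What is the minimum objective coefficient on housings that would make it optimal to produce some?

24.5

At the optimum: mill time uses 107 of 107 (binding); lathe time uses 124 of 144 (slack = 20); inspection uses 35 of 35 (binding).
Since lathe time is not tight, its dual is 0.
From A_Bᵀ y = c: 1·y_mill time + 1·y_inspection = 10.5; 5·y_mill time + 1·y_inspection = 24.5.
Solving: y_mill time = 3.5, y_inspection = 7.
housings enters the basis when its profit ≥ yᵀa₃ = 3.5·3 + 7·2 = 24.5.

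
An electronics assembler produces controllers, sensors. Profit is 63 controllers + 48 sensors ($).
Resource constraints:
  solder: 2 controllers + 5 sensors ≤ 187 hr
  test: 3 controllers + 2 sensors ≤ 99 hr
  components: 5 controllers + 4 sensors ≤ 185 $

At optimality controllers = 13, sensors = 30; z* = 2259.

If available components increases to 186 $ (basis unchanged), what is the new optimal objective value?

Check each constraint at x*: solder 176/187 (slack 11); test 99/99 (tight); components 185/185 (tight).
Slack constraints have shadow price 0 (complementary slackness).
From A_Bᵀ y = c: 3·y_test + 5·y_components = 63; 2·y_test + 4·y_components = 48.
Solving: y_test = 6, y_components = 9.
Δz = y_components·Δb = 9 × (1) = 9, so new z* = 2259 + 9 = 2268.

2268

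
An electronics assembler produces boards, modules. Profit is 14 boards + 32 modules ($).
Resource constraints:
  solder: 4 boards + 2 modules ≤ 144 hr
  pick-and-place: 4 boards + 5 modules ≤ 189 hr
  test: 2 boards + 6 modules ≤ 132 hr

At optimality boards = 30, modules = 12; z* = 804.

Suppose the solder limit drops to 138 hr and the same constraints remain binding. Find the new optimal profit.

798

Check each constraint at x*: solder 144/144 (tight); pick-and-place 180/189 (slack 9); test 132/132 (tight).
Since pick-and-place is not tight, its dual is 0.
The binding rows give the dual system: 4·y_solder + 2·y_test = 14 and 2·y_solder + 6·y_test = 32.
→ y_solder = 1 and y_test = 5.
Δz = y_solder·Δb = 1 × (-6) = -6, so new z* = 804 − 6 = 798.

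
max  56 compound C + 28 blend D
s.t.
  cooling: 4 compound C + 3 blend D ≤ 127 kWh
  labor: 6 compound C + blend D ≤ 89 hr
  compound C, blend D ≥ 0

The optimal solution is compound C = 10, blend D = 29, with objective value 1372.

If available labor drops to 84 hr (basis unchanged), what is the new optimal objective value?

At the optimum: cooling uses 127 of 127 (binding); labor uses 89 of 89 (binding).
From A_Bᵀ y = c: 4·y_cooling + 6·y_labor = 56; 3·y_cooling + 1·y_labor = 28.
Solving: y_cooling = 8, y_labor = 4.
Δz = y_labor·Δb = 4 × (-5) = -20, so new z* = 1372 − 20 = 1352.

1352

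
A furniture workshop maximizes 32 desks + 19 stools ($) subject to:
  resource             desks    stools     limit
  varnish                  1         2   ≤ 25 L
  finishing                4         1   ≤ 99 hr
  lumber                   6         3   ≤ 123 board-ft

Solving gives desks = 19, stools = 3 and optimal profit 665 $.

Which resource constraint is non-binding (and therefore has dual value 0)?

finishing

varnish: 25/25 (binding)
finishing: 79/99 (slack 20)
lumber: 123/123 (binding)
By complementary slackness, a constraint with positive slack has shadow price 0 → finishing.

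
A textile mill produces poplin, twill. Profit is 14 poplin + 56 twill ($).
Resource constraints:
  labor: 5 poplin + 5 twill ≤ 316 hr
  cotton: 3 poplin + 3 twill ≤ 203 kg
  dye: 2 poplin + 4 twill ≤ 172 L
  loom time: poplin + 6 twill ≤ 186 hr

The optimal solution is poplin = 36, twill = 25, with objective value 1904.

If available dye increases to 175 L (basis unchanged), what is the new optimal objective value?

Check each constraint at x*: labor 305/316 (slack 11); cotton 183/203 (slack 20); dye 172/172 (tight); loom time 186/186 (tight).
Slack constraints have shadow price 0 (complementary slackness).
From A_Bᵀ y = c: 2·y_dye + 1·y_loom time = 14; 4·y_dye + 6·y_loom time = 56.
Solving: y_dye = 3.5, y_loom time = 7.
Δz = y_dye·Δb = 3.5 × (3) = 10.5, so new z* = 1904 + 10.5 = 1914.5.

1914.5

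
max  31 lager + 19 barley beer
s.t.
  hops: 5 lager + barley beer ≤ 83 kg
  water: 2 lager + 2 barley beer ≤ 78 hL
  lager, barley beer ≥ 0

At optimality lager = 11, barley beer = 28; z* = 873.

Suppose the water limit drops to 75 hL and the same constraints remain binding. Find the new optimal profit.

Check each constraint at x*: hops 83/83 (tight); water 78/78 (tight).
Dual feasibility on the basic columns requires 5·y_hops + 2·y_water = 31, 1·y_hops + 2·y_water = 19.
This yields shadow prices y_hops = 3, y_water = 8.
Δz = y_water·Δb = 8 × (-3) = -24, so new z* = 873 − 24 = 849.

849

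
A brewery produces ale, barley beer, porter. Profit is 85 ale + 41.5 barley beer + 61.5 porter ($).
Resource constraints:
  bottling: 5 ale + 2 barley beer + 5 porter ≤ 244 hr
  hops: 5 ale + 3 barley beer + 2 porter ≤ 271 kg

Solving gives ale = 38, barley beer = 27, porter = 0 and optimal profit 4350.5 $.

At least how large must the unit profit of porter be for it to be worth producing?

62.5

Both bottling and hops are binding at x*.
The binding rows give the dual system: 5·y_bottling + 5·y_hops = 85 and 2·y_bottling + 3·y_hops = 41.5.
This yields shadow prices y_bottling = 9.5, y_hops = 7.5.
porter enters the basis when its profit ≥ yᵀa₃ = 9.5·5 + 7.5·2 = 62.5.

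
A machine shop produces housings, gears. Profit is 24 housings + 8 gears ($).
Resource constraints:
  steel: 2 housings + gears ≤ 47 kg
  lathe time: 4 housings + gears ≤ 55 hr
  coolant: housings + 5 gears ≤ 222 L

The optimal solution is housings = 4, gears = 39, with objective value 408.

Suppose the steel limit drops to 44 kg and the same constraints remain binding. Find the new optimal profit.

396

Check each constraint at x*: steel 47/47 (tight); lathe time 55/55 (tight); coolant 199/222 (slack 23).
By complementary slackness, y = 0 for the non-binding constraint.
The binding rows give the dual system: 2·y_steel + 4·y_lathe time = 24 and 1·y_steel + 1·y_lathe time = 8.
Solving: y_steel = 4, y_lathe time = 4.
Δz = y_steel·Δb = 4 × (-3) = -12, so new z* = 408 − 12 = 396.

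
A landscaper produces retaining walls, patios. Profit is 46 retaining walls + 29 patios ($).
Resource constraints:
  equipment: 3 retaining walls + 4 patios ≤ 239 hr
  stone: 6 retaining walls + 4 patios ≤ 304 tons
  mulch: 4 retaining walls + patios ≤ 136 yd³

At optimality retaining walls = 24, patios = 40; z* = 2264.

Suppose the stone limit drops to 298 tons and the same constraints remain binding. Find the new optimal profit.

2222

At the optimum: equipment uses 232 of 239 (slack = 7); stone uses 304 of 304 (binding); mulch uses 136 of 136 (binding).
Slack constraints have shadow price 0 (complementary slackness).
The binding rows give the dual system: 6·y_stone + 4·y_mulch = 46 and 4·y_stone + 1·y_mulch = 29.
Solving: y_stone = 7, y_mulch = 1.
Δz = y_stone·Δb = 7 × (-6) = -42, so new z* = 2264 − 42 = 2222.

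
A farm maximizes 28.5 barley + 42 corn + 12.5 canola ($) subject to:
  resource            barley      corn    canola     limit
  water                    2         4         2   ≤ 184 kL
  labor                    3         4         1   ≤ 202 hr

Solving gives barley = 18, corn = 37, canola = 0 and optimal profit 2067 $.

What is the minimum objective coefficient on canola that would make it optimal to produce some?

At the optimum: water uses 184 of 184 (binding); labor uses 202 of 202 (binding).
Dual feasibility on the basic columns requires 2·y_water + 3·y_labor = 28.5, 4·y_water + 4·y_labor = 42.
Solving: y_water = 3, y_labor = 7.5.
canola enters the basis when its profit ≥ yᵀa₃ = 3·2 + 7.5·1 = 13.5.

13.5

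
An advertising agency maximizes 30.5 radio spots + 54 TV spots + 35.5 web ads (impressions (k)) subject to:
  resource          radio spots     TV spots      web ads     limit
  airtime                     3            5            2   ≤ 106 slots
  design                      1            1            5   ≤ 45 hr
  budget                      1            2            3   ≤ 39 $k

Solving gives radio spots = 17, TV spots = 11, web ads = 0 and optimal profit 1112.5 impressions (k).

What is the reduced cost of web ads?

At the optimum: airtime uses 106 of 106 (binding); design uses 28 of 45 (slack = 17); budget uses 39 of 39 (binding).
Since design is not tight, its dual is 0.
Dual feasibility on the basic columns requires 3·y_airtime + 1·y_budget = 30.5, 5·y_airtime + 2·y_budget = 54.
Solving: y_airtime = 7, y_budget = 9.5.
Reduced cost of web ads: c₃ − yᵀa₃ = 35.5 − (7·2 + 9.5·3) = 35.5 − 42.5 = -7.

-7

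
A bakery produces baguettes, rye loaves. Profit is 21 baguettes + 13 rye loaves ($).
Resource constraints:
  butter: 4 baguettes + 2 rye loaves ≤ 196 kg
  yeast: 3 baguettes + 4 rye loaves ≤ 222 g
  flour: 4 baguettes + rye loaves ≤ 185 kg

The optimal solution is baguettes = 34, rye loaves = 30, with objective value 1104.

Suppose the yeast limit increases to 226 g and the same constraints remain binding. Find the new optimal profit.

Check each constraint at x*: butter 196/196 (tight); yeast 222/222 (tight); flour 166/185 (slack 19).
Slack constraints have shadow price 0 (complementary slackness).
From A_Bᵀ y = c: 4·y_butter + 3·y_yeast = 21; 2·y_butter + 4·y_yeast = 13.
Solving: y_butter = 4.5, y_yeast = 1.
Δz = y_yeast·Δb = 1 × (4) = 4, so new z* = 1104 + 4 = 1108.

1108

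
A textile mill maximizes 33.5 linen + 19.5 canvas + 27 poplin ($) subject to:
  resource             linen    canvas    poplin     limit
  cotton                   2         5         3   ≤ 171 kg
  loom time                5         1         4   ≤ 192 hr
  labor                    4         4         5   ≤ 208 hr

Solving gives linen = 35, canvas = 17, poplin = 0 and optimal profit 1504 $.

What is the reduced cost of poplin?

At the optimum: cotton uses 155 of 171 (slack = 16); loom time uses 192 of 192 (binding); labor uses 208 of 208 (binding).
Since cotton is not tight, its dual is 0.
From A_Bᵀ y = c: 5·y_loom time + 4·y_labor = 33.5; 1·y_loom time + 4·y_labor = 19.5.
→ y_loom time = 3.5 and y_labor = 4.
Reduced cost of poplin: c₃ − yᵀa₃ = 27 − (3.5·4 + 4·5) = 27 − 34 = -7.

-7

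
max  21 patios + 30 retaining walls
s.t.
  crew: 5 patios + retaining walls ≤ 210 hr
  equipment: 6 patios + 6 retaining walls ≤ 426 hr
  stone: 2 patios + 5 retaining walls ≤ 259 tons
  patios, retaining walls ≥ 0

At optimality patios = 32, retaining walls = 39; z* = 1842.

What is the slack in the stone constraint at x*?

stone used = 2·32 + 5·39 = 259; slack = 259 − 259 = 0.

0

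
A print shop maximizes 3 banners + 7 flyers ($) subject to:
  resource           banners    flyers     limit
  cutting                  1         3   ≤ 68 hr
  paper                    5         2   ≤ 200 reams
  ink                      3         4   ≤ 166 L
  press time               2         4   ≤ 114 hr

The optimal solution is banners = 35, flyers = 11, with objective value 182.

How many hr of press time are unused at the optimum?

press time used = 2·35 + 4·11 = 114; slack = 114 − 114 = 0.

0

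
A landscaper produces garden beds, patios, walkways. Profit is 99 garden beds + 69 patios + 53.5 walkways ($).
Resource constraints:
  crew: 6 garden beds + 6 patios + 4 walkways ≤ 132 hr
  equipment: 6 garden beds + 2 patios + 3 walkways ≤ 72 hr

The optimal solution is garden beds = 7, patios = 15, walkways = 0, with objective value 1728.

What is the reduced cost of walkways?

Check each constraint at x*: crew 132/132 (tight); equipment 72/72 (tight).
The binding rows give the dual system: 6·y_crew + 6·y_equipment = 99 and 6·y_crew + 2·y_equipment = 69.
This yields shadow prices y_crew = 9, y_equipment = 7.5.
Reduced cost of walkways: c₃ − yᵀa₃ = 53.5 − (9·4 + 7.5·3) = 53.5 − 58.5 = -5.

-5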